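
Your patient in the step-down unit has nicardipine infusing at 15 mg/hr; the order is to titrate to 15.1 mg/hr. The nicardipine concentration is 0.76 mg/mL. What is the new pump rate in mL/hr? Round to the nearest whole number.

Rate = 15.1 mg/hr ÷ 0.76 mg/mL = 19.86842 mL/hr

20 mL/hr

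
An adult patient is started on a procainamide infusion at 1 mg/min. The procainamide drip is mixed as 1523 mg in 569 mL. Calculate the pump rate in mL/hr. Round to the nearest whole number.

22 mL/hr

1 mg/min × 60 min/hr = 60 mg/hr
Concentration = 1523 mg ÷ 569 mL = 2.676626 mg/mL
Rate = 60 mg/hr ÷ 2.676626 mg/mL = 22.41628 mL/hr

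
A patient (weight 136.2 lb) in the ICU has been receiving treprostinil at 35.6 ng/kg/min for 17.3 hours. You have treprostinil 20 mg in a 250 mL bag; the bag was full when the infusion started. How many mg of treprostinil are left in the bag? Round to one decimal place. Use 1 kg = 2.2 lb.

17.7 mg

Weight = 136.2 lb ÷ 2.2 lb/kg = 61.90909 kg
Dose = 35.6 ng/kg/min × 61.90909 kg = 2203.964 ng/min
2203.964 ng/min × 60 min/hr = 132237.8 ng/hr
Concentration = 20 mg ÷ 250 mL = 0.08 mg/mL = 80000 ng/mL
Rate = 132237.8 ng/hr ÷ 80000 ng/mL = 1.652973 mL/hr
Volume infused = 1.652973 mL/hr × 17.3 hr = 28.59643 mL
Volume remaining = 250 − 28.59643 = 221.4036 mL
Drug remaining = 221.4036 mL × 80000 ng/mL = 17712286 ng = 17.71229 mg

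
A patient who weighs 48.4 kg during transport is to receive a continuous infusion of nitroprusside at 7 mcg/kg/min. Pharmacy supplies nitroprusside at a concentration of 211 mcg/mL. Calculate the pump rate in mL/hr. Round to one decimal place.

96.3 mL/hr

Dose = 7 mcg/kg/min × 48.4 kg = 338.8 mcg/min
338.8 mcg/min × 60 min/hr = 20328 mcg/hr
Rate = 20328 mcg/hr ÷ 211 mcg/mL = 96.34123 mL/hr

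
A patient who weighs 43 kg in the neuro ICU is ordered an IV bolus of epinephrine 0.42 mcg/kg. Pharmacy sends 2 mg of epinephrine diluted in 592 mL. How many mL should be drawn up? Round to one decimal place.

5.3 mL

Dose = 0.42 mcg/kg × 43 kg = 18.06 mcg
Concentration = 2 mg ÷ 592 mL = 0.003378378 mg/mL = 3.378378 mcg/mL
Volume = 18.06 mcg ÷ 3.378378 mcg/mL = 5.34576 mL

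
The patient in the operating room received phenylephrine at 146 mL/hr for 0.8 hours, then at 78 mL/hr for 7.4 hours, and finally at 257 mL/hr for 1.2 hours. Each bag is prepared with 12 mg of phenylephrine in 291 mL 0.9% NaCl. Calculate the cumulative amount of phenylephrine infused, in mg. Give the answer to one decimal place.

41.3 mg

Concentration = 12 mg ÷ 291 mL = 0.04123711 mg/mL
Stage 1: 146 mL/hr × 0.8 hr = 116.8 mL → 116.8 mL × 0.04123711 mg/mL = 4.816495 mg
Stage 2: 78 mL/hr × 7.4 hr = 577.2 mL → 577.2 mL × 0.04123711 mg/mL = 23.80206 mg
Stage 3: 257 mL/hr × 1.2 hr = 308.4 mL → 308.4 mL × 0.04123711 mg/mL = 12.71753 mg
Total = 4.816495 + 23.80206 + 12.71753 = 41.33608 mg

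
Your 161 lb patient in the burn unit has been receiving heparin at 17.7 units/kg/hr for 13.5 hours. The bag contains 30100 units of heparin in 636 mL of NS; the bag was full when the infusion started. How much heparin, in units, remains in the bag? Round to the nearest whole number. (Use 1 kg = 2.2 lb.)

Weight = 161 lb ÷ 2.2 lb/kg = 73.18182 kg
Dose = 17.7 units/kg/hr × 73.18182 kg = 1295.318 units/hr
Concentration = 30100 units ÷ 636 mL = 47.32704 units/mL
Rate = 1295.318 units/hr ÷ 47.32704 units/mL = 27.36951 mL/hr
Volume infused = 27.36951 mL/hr × 13.5 hr = 369.4884 mL
Volume remaining = 636 − 369.4884 = 266.5116 mL
Drug remaining = 266.5116 mL × 47.32704 units/mL = 12613.2 units

12613 units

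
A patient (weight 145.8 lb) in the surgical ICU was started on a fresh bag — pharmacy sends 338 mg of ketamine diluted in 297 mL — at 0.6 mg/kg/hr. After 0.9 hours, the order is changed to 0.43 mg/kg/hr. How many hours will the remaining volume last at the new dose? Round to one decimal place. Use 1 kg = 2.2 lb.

Initial rate:
Weight = 145.8 lb ÷ 2.2 lb/kg = 66.27273 kg
Dose = 0.6 mg/kg/hr × 66.27273 kg = 39.76364 mg/hr
Concentration = 338 mg ÷ 297 mL = 1.138047 mg/mL
Rate = 39.76364 mg/hr ÷ 1.138047 mg/mL = 34.94024 mL/hr
Volume infused so far = 34.94024 mL/hr × 0.9 hr = 31.44621 mL
Volume remaining = 297 − 31.44621 = 265.5538 mL
New rate:
Dose = 0.43 mg/kg/hr × 66.27273 kg = 28.49727 mg/hr
Rate = 28.49727 mg/hr ÷ 1.138047 mg/mL = 25.0405 mL/hr
Time remaining = 265.5538 mL ÷ 25.0405 mL/hr = 10.60497 hr

10.6 hours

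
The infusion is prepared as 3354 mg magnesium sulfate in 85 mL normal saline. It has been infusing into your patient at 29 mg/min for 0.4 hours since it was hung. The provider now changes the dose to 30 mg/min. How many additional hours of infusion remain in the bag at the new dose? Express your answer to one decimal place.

Initial rate:
29 mg/min × 60 min/hr = 1740 mg/hr
Concentration = 3354 mg ÷ 85 mL = 39.45882 mg/mL
Rate = 1740 mg/hr ÷ 39.45882 mg/mL = 44.0966 mL/hr
Volume infused so far = 44.0966 mL/hr × 0.4 hr = 17.63864 mL
Volume remaining = 85 − 17.63864 = 67.36136 mL
New rate:
30 mg/min × 60 min/hr = 1800 mg/hr
Rate = 1800 mg/hr ÷ 39.45882 mg/mL = 45.61717 mL/hr
Time remaining = 67.36136 mL ÷ 45.61717 mL/hr = 1.476667 hr

1.5 hours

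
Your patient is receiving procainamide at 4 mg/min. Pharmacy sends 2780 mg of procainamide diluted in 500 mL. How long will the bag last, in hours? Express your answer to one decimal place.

11.6 hours

4 mg/min × 60 min/hr = 240 mg/hr
Concentration = 2780 mg ÷ 500 mL = 5.56 mg/mL
Rate = 240 mg/hr ÷ 5.56 mg/mL = 43.16547 mL/hr
Duration = 500 mL ÷ 43.16547 mL/hr = 11.58333 hr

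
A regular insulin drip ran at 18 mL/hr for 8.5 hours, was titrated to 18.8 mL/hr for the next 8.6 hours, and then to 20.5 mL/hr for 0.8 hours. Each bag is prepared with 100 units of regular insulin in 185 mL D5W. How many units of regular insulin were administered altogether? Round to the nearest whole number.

179 units

Concentration = 100 units ÷ 185 mL = 0.5405405 units/mL
Stage 1: 18 mL/hr × 8.5 hr = 153 mL → 153 mL × 0.5405405 units/mL = 82.7027 units
Stage 2: 18.8 mL/hr × 8.6 hr = 161.68 mL → 161.68 mL × 0.5405405 units/mL = 87.39459 units
Stage 3: 20.5 mL/hr × 0.8 hr = 16.4 mL → 16.4 mL × 0.5405405 units/mL = 8.864865 units
Total = 82.7027 + 87.39459 + 8.864865 = 178.9622 units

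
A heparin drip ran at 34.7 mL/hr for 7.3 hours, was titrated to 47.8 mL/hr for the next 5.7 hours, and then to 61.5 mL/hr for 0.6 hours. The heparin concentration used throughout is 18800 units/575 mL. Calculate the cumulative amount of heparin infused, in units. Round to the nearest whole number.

Concentration = 18800 units ÷ 575 mL = 32.69565 units/mL
Stage 1: 34.7 mL/hr × 7.3 hr = 253.31 mL → 253.31 mL × 32.69565 units/mL = 8282.136 units
Stage 2: 47.8 mL/hr × 5.7 hr = 272.46 mL → 272.46 mL × 32.69565 units/mL = 8908.257 units
Stage 3: 61.5 mL/hr × 0.6 hr = 36.9 mL → 36.9 mL × 32.69565 units/mL = 1206.47 units
Total = 8282.136 + 8908.257 + 1206.47 = 18396.86 units

18397 units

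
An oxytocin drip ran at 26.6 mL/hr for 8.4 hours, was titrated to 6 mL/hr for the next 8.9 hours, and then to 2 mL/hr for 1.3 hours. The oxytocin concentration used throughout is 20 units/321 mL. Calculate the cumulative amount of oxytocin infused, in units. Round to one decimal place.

17.4 units

Concentration = 20 units ÷ 321 mL = 0.0623053 units/mL
Stage 1: 26.6 mL/hr × 8.4 hr = 223.44 mL → 223.44 mL × 0.0623053 units/mL = 13.9215 units
Stage 2: 6 mL/hr × 8.9 hr = 53.4 mL → 53.4 mL × 0.0623053 units/mL = 3.327103 units
Stage 3: 2 mL/hr × 1.3 hr = 2.6 mL → 2.6 mL × 0.0623053 units/mL = 0.1619938 units
Total = 13.9215 + 3.327103 + 0.1619938 = 17.41059 units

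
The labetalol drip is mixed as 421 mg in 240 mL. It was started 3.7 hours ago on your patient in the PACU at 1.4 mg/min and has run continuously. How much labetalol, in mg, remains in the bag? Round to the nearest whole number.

110 mg

1.4 mg/min × 60 min/hr = 84 mg/hr
Concentration = 421 mg ÷ 240 mL = 1.754167 mg/mL
Rate = 84 mg/hr ÷ 1.754167 mg/mL = 47.88599 mL/hr
Volume infused = 47.88599 mL/hr × 3.7 hr = 177.1781 mL
Volume remaining = 240 − 177.1781 = 62.82185 mL
Drug remaining = 62.82185 mL × 1.754167 mg/mL = 110.2 mg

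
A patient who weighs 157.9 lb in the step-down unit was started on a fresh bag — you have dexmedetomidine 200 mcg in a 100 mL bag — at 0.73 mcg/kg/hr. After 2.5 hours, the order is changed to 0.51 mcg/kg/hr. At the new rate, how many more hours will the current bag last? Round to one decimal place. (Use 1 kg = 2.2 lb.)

1.9 hours

Initial rate:
Weight = 157.9 lb ÷ 2.2 lb/kg = 71.77273 kg
Dose = 0.73 mcg/kg/hr × 71.77273 kg = 52.39409 mcg/hr
Concentration = 200 mcg ÷ 100 mL = 2 mcg/mL
Rate = 52.39409 mcg/hr ÷ 2 mcg/mL = 26.19705 mL/hr
Volume infused so far = 26.19705 mL/hr × 2.5 hr = 65.49261 mL
Volume remaining = 100 − 65.49261 = 34.50739 mL
New rate:
Dose = 0.51 mcg/kg/hr × 71.77273 kg = 36.60409 mcg/hr
Rate = 36.60409 mcg/hr ÷ 2 mcg/mL = 18.30205 mL/hr
Time remaining = 34.50739 mL ÷ 18.30205 mL/hr = 1.885439 hr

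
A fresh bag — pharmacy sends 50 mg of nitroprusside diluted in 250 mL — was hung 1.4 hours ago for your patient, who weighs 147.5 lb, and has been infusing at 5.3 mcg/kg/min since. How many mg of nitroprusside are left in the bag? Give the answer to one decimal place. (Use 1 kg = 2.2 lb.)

20.2 mg

Weight = 147.5 lb ÷ 2.2 lb/kg = 67.04545 kg
Dose = 5.3 mcg/kg/min × 67.04545 kg = 355.3409 mcg/min
355.3409 mcg/min × 60 min/hr = 21320.45 mcg/hr
Concentration = 50 mg ÷ 250 mL = 0.2 mg/mL = 200 mcg/mL
Rate = 21320.45 mcg/hr ÷ 200 mcg/mL = 106.6023 mL/hr
Volume infused = 106.6023 mL/hr × 1.4 hr = 149.2432 mL
Volume remaining = 250 − 149.2432 = 100.7568 mL
Drug remaining = 100.7568 mL × 200 mcg/mL = 20151.36 mcg = 20.15136 mg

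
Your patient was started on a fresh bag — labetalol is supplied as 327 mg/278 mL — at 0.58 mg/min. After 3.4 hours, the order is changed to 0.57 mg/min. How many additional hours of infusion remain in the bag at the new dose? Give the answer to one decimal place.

Initial rate:
0.58 mg/min × 60 min/hr = 34.8 mg/hr
Concentration = 327 mg ÷ 278 mL = 1.176259 mg/mL
Rate = 34.8 mg/hr ÷ 1.176259 mg/mL = 29.58532 mL/hr
Volume infused so far = 29.58532 mL/hr × 3.4 hr = 100.5901 mL
Volume remaining = 278 − 100.5901 = 177.4099 mL
New rate:
0.57 mg/min × 60 min/hr = 34.2 mg/hr
Rate = 34.2 mg/hr ÷ 1.176259 mg/mL = 29.07523 mL/hr
Time remaining = 177.4099 mL ÷ 29.07523 mL/hr = 6.101754 hr

6.1 hours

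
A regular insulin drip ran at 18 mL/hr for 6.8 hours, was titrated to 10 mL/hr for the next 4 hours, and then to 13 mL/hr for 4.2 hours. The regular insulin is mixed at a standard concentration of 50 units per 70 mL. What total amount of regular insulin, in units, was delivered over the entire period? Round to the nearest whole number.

Concentration = 50 units ÷ 70 mL = 0.7142857 units/mL
Stage 1: 18 mL/hr × 6.8 hr = 122.4 mL → 122.4 mL × 0.7142857 units/mL = 87.42857 units
Stage 2: 10 mL/hr × 4 hr = 40 mL → 40 mL × 0.7142857 units/mL = 28.57143 units
Stage 3: 13 mL/hr × 4.2 hr = 54.6 mL → 54.6 mL × 0.7142857 units/mL = 39 units
Total = 87.42857 + 28.57143 + 39 = 155 units

155 units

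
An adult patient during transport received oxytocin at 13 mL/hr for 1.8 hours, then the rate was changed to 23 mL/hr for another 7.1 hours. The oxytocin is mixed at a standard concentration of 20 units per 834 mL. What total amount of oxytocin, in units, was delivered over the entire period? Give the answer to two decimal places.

Concentration = 20 units ÷ 834 mL = 0.02398082 units/mL
Stage 1: 13 mL/hr × 1.8 hr = 23.4 mL → 23.4 mL × 0.02398082 units/mL = 0.5611511 units
Stage 2: 23 mL/hr × 7.1 hr = 163.3 mL → 163.3 mL × 0.02398082 units/mL = 3.916067 units
Total = 0.5611511 + 3.916067 = 4.477218 units

4.48 units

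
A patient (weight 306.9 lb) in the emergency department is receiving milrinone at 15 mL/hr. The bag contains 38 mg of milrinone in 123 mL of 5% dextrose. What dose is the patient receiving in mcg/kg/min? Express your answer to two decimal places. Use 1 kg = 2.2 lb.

0.55 mcg/kg/min

Weight = 306.9 lb ÷ 2.2 lb/kg = 139.5 kg
Concentration = 38 mg ÷ 123 mL = 0.3089431 mg/mL = 308.9431 mcg/mL
Drug rate = 15 mL/hr × 308.9431 mcg/mL = 4634.146 mcg/hr
4634.146 mcg/hr ÷ 60 min/hr = 77.23577 mcg/min
77.23577 mcg/min ÷ 139.5 kg = 0.5536615 mcg/kg/min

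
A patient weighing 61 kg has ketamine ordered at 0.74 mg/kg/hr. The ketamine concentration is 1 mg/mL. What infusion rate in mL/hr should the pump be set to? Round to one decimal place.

45.1 mL/hr

Dose = 0.74 mg/kg/hr × 61 kg = 45.14 mg/hr
Rate = 45.14 mg/hr ÷ 1 mg/mL = 45.14 mL/hr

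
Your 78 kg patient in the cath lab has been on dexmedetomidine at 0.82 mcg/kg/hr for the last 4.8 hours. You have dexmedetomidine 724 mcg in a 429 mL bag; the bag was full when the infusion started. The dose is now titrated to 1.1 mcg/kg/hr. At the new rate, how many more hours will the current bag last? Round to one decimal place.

Initial rate:
Dose = 0.82 mcg/kg/hr × 78 kg = 63.96 mcg/hr
Concentration = 724 mcg ÷ 429 mL = 1.687646 mcg/mL
Rate = 63.96 mcg/hr ÷ 1.687646 mcg/mL = 37.89895 mL/hr
Volume infused so far = 37.89895 mL/hr × 4.8 hr = 181.915 mL
Volume remaining = 429 − 181.915 = 247.085 mL
New rate:
Dose = 1.1 mcg/kg/hr × 78 kg = 85.8 mcg/hr
Rate = 85.8 mcg/hr ÷ 1.687646 mcg/mL = 50.84006 mL/hr
Time remaining = 247.085 mL ÷ 50.84006 mL/hr = 4.860047 hr

4.9 hours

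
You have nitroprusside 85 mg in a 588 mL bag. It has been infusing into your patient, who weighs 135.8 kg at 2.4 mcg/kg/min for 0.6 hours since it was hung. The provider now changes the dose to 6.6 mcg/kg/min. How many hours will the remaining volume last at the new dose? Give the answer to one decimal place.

1.4 hours

Initial rate:
Dose = 2.4 mcg/kg/min × 135.8 kg = 325.92 mcg/min
325.92 mcg/min × 60 min/hr = 19555.2 mcg/hr
Concentration = 85 mg ÷ 588 mL = 0.1445578 mg/mL = 144.5578 mcg/mL
Rate = 19555.2 mcg/hr ÷ 144.5578 mcg/mL = 135.276 mL/hr
Volume infused so far = 135.276 mL/hr × 0.6 hr = 81.16558 mL
Volume remaining = 588 − 81.16558 = 506.8344 mL
New rate:
Dose = 6.6 mcg/kg/min × 135.8 kg = 896.28 mcg/min
896.28 mcg/min × 60 min/hr = 53776.8 mcg/hr
Rate = 53776.8 mcg/hr ÷ 144.5578 mcg/mL = 372.0089 mL/hr
Time remaining = 506.8344 mL ÷ 372.0089 mL/hr = 1.362425 hr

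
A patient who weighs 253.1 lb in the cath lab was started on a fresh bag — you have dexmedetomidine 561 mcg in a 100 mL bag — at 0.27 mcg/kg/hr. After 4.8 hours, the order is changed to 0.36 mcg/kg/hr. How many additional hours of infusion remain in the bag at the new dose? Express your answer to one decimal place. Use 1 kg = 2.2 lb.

9.9 hours

Initial rate:
Weight = 253.1 lb ÷ 2.2 lb/kg = 115.0455 kg
Dose = 0.27 mcg/kg/hr × 115.0455 kg = 31.06227 mcg/hr
Concentration = 561 mcg ÷ 100 mL = 5.61 mcg/mL
Rate = 31.06227 mcg/hr ÷ 5.61 mcg/mL = 5.536947 mL/hr
Volume infused so far = 5.536947 mL/hr × 4.8 hr = 26.57735 mL
Volume remaining = 100 − 26.57735 = 73.42265 mL
New rate:
Dose = 0.36 mcg/kg/hr × 115.0455 kg = 41.41636 mcg/hr
Rate = 41.41636 mcg/hr ÷ 5.61 mcg/mL = 7.382596 mL/hr
Time remaining = 73.42265 mL ÷ 7.382596 mL/hr = 9.945371 hr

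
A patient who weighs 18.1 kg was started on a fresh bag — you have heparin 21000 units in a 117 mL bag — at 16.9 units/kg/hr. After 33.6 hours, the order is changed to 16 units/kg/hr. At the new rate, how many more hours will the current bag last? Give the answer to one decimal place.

37.0 hours

Initial rate:
Dose = 16.9 units/kg/hr × 18.1 kg = 305.89 units/hr
Concentration = 21000 units ÷ 117 mL = 179.4872 units/mL
Rate = 305.89 units/hr ÷ 179.4872 units/mL = 1.704244 mL/hr
Volume infused so far = 1.704244 mL/hr × 33.6 hr = 57.26261 mL
Volume remaining = 117 − 57.26261 = 59.73739 mL
New rate:
Dose = 16 units/kg/hr × 18.1 kg = 289.6 units/hr
Rate = 289.6 units/hr ÷ 179.4872 units/mL = 1.613486 mL/hr
Time remaining = 59.73739 mL ÷ 1.613486 mL/hr = 37.02381 hr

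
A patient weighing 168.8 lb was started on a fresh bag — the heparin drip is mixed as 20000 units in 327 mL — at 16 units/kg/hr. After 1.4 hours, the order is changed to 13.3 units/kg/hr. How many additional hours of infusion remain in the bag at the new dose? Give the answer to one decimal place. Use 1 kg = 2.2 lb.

Initial rate:
Weight = 168.8 lb ÷ 2.2 lb/kg = 76.72727 kg
Dose = 16 units/kg/hr × 76.72727 kg = 1227.636 units/hr
Concentration = 20000 units ÷ 327 mL = 61.16208 units/mL
Rate = 1227.636 units/hr ÷ 61.16208 units/mL = 20.07185 mL/hr
Volume infused so far = 20.07185 mL/hr × 1.4 hr = 28.1006 mL
Volume remaining = 327 − 28.1006 = 298.8994 mL
New rate:
Dose = 13.3 units/kg/hr × 76.72727 kg = 1020.473 units/hr
Rate = 1020.473 units/hr ÷ 61.16208 units/mL = 16.68473 mL/hr
Time remaining = 298.8994 mL ÷ 16.68473 mL/hr = 17.91455 hr

17.9 hours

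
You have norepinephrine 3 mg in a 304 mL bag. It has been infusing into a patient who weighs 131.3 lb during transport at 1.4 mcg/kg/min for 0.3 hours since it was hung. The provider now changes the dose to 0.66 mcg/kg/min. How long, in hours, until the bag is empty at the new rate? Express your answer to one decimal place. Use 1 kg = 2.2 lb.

0.6 hours

Initial rate:
Weight = 131.3 lb ÷ 2.2 lb/kg = 59.68182 kg
Dose = 1.4 mcg/kg/min × 59.68182 kg = 83.55455 mcg/min
83.55455 mcg/min × 60 min/hr = 5013.273 mcg/hr
Concentration = 3 mg ÷ 304 mL = 0.009868421 mg/mL = 9.868421 mcg/mL
Rate = 5013.273 mcg/hr ÷ 9.868421 mcg/mL = 508.0116 mL/hr
Volume infused so far = 508.0116 mL/hr × 0.3 hr = 152.4035 mL
Volume remaining = 304 − 152.4035 = 151.5965 mL
New rate:
Dose = 0.66 mcg/kg/min × 59.68182 kg = 39.39 mcg/min
39.39 mcg/min × 60 min/hr = 2363.4 mcg/hr
Rate = 2363.4 mcg/hr ÷ 9.868421 mcg/mL = 239.4912 mL/hr
Time remaining = 151.5965 mL ÷ 239.4912 mL/hr = 0.6329941 hr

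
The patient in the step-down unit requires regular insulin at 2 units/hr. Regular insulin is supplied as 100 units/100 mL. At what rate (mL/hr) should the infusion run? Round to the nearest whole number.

Concentration = 100 units ÷ 100 mL = 1 units/mL
Rate = 2 units/hr ÷ 1 units/mL = 2 mL/hr

2 mL/hr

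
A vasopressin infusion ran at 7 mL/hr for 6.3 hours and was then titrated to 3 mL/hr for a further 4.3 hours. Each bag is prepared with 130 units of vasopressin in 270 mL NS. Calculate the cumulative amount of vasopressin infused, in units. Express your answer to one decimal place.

27.4 units

Concentration = 130 units ÷ 270 mL = 0.4814815 units/mL
Stage 1: 7 mL/hr × 6.3 hr = 44.1 mL → 44.1 mL × 0.4814815 units/mL = 21.23333 units
Stage 2: 3 mL/hr × 4.3 hr = 12.9 mL → 12.9 mL × 0.4814815 units/mL = 6.211111 units
Total = 21.23333 + 6.211111 = 27.44444 units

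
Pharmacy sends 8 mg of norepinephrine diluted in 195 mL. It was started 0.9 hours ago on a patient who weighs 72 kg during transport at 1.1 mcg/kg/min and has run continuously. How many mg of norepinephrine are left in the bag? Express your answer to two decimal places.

Dose = 1.1 mcg/kg/min × 72 kg = 79.2 mcg/min
79.2 mcg/min × 60 min/hr = 4752 mcg/hr
Concentration = 8 mg ÷ 195 mL = 0.04102564 mg/mL = 41.02564 mcg/mL
Rate = 4752 mcg/hr ÷ 41.02564 mcg/mL = 115.83 mL/hr
Volume infused = 115.83 mL/hr × 0.9 hr = 104.247 mL
Volume remaining = 195 − 104.247 = 90.753 mL
Drug remaining = 90.753 mL × 41.02564 mcg/mL = 3723.2 mcg = 3.7232 mg

3.72 mg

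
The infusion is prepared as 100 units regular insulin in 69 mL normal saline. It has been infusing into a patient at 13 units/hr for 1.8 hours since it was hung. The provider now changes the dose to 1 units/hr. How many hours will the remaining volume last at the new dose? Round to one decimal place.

Initial rate:
Concentration = 100 units ÷ 69 mL = 1.449275 units/mL
Rate = 13 units/hr ÷ 1.449275 units/mL = 8.97 mL/hr
Volume infused so far = 8.97 mL/hr × 1.8 hr = 16.146 mL
Volume remaining = 69 − 16.146 = 52.854 mL
New rate:
Rate = 1 units/hr ÷ 1.449275 units/mL = 0.69 mL/hr
Time remaining = 52.854 mL ÷ 0.69 mL/hr = 76.6 hr

76.6 hours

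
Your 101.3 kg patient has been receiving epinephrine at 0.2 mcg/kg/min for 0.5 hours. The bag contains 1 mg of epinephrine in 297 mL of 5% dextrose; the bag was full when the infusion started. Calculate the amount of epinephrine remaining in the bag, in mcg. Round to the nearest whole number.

Dose = 0.2 mcg/kg/min × 101.3 kg = 20.26 mcg/min
20.26 mcg/min × 60 min/hr = 1215.6 mcg/hr
Concentration = 1 mg ÷ 297 mL = 0.003367003 mg/mL = 3.367003 mcg/mL
Rate = 1215.6 mcg/hr ÷ 3.367003 mcg/mL = 361.0332 mL/hr
Volume infused = 361.0332 mL/hr × 0.5 hr = 180.5166 mL
Volume remaining = 297 − 180.5166 = 116.4834 mL
Drug remaining = 116.4834 mL × 3.367003 mcg/mL = 392.2 mcg

392 mcg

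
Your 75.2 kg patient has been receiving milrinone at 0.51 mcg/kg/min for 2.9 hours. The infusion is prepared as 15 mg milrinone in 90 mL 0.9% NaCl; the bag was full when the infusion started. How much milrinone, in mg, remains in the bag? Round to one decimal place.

8.3 mg

Dose = 0.51 mcg/kg/min × 75.2 kg = 38.352 mcg/min
38.352 mcg/min × 60 min/hr = 2301.12 mcg/hr
Concentration = 15 mg ÷ 90 mL = 0.1666667 mg/mL = 166.6667 mcg/mL
Rate = 2301.12 mcg/hr ÷ 166.6667 mcg/mL = 13.80672 mL/hr
Volume infused = 13.80672 mL/hr × 2.9 hr = 40.03949 mL
Volume remaining = 90 − 40.03949 = 49.96051 mL
Drug remaining = 49.96051 mL × 166.6667 mcg/mL = 8326.752 mcg = 8.326752 mg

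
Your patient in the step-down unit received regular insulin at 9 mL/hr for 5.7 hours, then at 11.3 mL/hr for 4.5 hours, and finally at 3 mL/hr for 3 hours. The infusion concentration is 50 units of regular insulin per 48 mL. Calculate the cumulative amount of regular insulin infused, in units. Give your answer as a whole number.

116 units

Concentration = 50 units ÷ 48 mL = 1.041667 units/mL
Stage 1: 9 mL/hr × 5.7 hr = 51.3 mL → 51.3 mL × 1.041667 units/mL = 53.4375 units
Stage 2: 11.3 mL/hr × 4.5 hr = 50.85 mL → 50.85 mL × 1.041667 units/mL = 52.96875 units
Stage 3: 3 mL/hr × 3 hr = 9 mL → 9 mL × 1.041667 units/mL = 9.375 units
Total = 53.4375 + 52.96875 + 9.375 = 115.7813 units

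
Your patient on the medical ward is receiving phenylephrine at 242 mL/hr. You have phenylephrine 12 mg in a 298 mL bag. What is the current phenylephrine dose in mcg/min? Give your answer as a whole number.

Concentration = 12 mg ÷ 298 mL = 0.04026846 mg/mL = 40.26846 mcg/mL
Drug rate = 242 mL/hr × 40.26846 mcg/mL = 9744.966 mcg/hr
9744.966 mcg/hr ÷ 60 min/hr = 162.4161 mcg/min

162 mcg/min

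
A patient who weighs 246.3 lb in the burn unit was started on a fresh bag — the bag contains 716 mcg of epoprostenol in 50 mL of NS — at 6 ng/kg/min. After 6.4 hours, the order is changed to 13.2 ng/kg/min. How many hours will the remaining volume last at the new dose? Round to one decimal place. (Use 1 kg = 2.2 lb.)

Initial rate:
Weight = 246.3 lb ÷ 2.2 lb/kg = 111.9545 kg
Dose = 6 ng/kg/min × 111.9545 kg = 671.7273 ng/min
671.7273 ng/min × 60 min/hr = 40303.64 ng/hr
Concentration = 716 mcg ÷ 50 mL = 14.32 mcg/mL = 14320 ng/mL
Rate = 40303.64 ng/hr ÷ 14320 ng/mL = 2.8145 mL/hr
Volume infused so far = 2.8145 mL/hr × 6.4 hr = 18.0128 mL
Volume remaining = 50 − 18.0128 = 31.9872 mL
New rate:
Dose = 13.2 ng/kg/min × 111.9545 kg = 1477.8 ng/min
1477.8 ng/min × 60 min/hr = 88668 ng/hr
Rate = 88668 ng/hr ÷ 14320 ng/mL = 6.191899 mL/hr
Time remaining = 31.9872 mL ÷ 6.191899 mL/hr = 5.165976 hr

5.2 hours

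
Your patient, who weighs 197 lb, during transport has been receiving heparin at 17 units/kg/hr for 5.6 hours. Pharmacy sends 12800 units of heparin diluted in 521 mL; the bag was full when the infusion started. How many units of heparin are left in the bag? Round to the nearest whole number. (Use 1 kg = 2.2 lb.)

Weight = 197 lb ÷ 2.2 lb/kg = 89.54545 kg
Dose = 17 units/kg/hr × 89.54545 kg = 1522.273 units/hr
Concentration = 12800 units ÷ 521 mL = 24.56814 units/mL
Rate = 1522.273 units/hr ÷ 24.56814 units/mL = 61.96126 mL/hr
Volume infused = 61.96126 mL/hr × 5.6 hr = 346.983 mL
Volume remaining = 521 − 346.983 = 174.017 mL
Drug remaining = 174.017 mL × 24.56814 units/mL = 4275.273 units

4275 units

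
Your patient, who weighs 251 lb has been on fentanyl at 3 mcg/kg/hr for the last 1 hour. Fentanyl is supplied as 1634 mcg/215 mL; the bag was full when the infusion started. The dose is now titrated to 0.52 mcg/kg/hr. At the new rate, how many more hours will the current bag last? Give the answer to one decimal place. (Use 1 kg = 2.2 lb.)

Initial rate:
Weight = 251 lb ÷ 2.2 lb/kg = 114.0909 kg
Dose = 3 mcg/kg/hr × 114.0909 kg = 342.2727 mcg/hr
Concentration = 1634 mcg ÷ 215 mL = 7.6 mcg/mL
Rate = 342.2727 mcg/hr ÷ 7.6 mcg/mL = 45.03589 mL/hr
Volume infused so far = 45.03589 mL/hr × 1 hr = 45.03589 mL
Volume remaining = 215 − 45.03589 = 169.9641 mL
New rate:
Dose = 0.52 mcg/kg/hr × 114.0909 kg = 59.32727 mcg/hr
Rate = 59.32727 mcg/hr ÷ 7.6 mcg/mL = 7.80622 mL/hr
Time remaining = 169.9641 mL ÷ 7.80622 mL/hr = 21.77291 hr

21.8 hours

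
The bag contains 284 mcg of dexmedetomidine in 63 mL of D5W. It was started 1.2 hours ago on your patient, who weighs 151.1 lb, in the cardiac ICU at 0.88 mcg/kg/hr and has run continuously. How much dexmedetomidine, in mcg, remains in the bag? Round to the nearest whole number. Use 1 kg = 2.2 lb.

211 mcg

Weight = 151.1 lb ÷ 2.2 lb/kg = 68.68182 kg
Dose = 0.88 mcg/kg/hr × 68.68182 kg = 60.44 mcg/hr
Concentration = 284 mcg ÷ 63 mL = 4.507937 mcg/mL
Rate = 60.44 mcg/hr ÷ 4.507937 mcg/mL = 13.40746 mL/hr
Volume infused = 13.40746 mL/hr × 1.2 hr = 16.08896 mL
Volume remaining = 63 − 16.08896 = 46.91104 mL
Drug remaining = 46.91104 mL × 4.507937 mcg/mL = 211.472 mcg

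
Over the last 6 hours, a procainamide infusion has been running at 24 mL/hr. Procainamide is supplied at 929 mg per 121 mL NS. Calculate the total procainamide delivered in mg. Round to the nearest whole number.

Concentration = 929 mg ÷ 121 mL = 7.677686 mg/mL
Drug rate = 24 mL/hr × 7.677686 mg/mL = 184.2645 mg/hr
Total = 184.2645 mg/hr × 6 hr = 1105.587 mg

1106 mg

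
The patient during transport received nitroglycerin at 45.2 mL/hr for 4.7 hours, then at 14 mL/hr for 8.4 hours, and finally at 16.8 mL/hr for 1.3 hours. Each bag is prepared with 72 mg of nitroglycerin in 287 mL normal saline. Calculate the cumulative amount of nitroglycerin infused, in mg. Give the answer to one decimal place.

88.3 mg

Concentration = 72 mg ÷ 287 mL = 0.2508711 mg/mL
Stage 1: 45.2 mL/hr × 4.7 hr = 212.44 mL → 212.44 mL × 0.2508711 mg/mL = 53.29505 mg
Stage 2: 14 mL/hr × 8.4 hr = 117.6 mL → 117.6 mL × 0.2508711 mg/mL = 29.50244 mg
Stage 3: 16.8 mL/hr × 1.3 hr = 21.84 mL → 21.84 mL × 0.2508711 mg/mL = 5.479024 mg
Total = 53.29505 + 29.50244 + 5.479024 = 88.27652 mg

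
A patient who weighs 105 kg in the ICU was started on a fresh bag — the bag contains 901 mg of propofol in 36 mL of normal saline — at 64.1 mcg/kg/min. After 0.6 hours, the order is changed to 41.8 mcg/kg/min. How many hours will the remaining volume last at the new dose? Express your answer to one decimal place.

Initial rate:
Dose = 64.1 mcg/kg/min × 105 kg = 6730.5 mcg/min
6730.5 mcg/min × 60 min/hr = 403830 mcg/hr
Concentration = 901 mg ÷ 36 mL = 25.02778 mg/mL = 25027.78 mcg/mL
Rate = 403830 mcg/hr ÷ 25027.78 mcg/mL = 16.13527 mL/hr
Volume infused so far = 16.13527 mL/hr × 0.6 hr = 9.681163 mL
Volume remaining = 36 − 9.681163 = 26.31884 mL
New rate:
Dose = 41.8 mcg/kg/min × 105 kg = 4389 mcg/min
4389 mcg/min × 60 min/hr = 263340 mcg/hr
Rate = 263340 mcg/hr ÷ 25027.78 mcg/mL = 10.52191 mL/hr
Time remaining = 26.31884 mL ÷ 10.52191 mL/hr = 2.501337 hr

2.5 hours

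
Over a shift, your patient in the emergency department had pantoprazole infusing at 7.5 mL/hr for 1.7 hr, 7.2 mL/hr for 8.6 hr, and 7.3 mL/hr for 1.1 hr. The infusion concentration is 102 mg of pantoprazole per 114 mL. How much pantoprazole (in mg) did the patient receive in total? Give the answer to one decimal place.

74.0 mg

Concentration = 102 mg ÷ 114 mL = 0.8947368 mg/mL
Stage 1: 7.5 mL/hr × 1.7 hr = 12.75 mL → 12.75 mL × 0.8947368 mg/mL = 11.40789 mg
Stage 2: 7.2 mL/hr × 8.6 hr = 61.92 mL → 61.92 mL × 0.8947368 mg/mL = 55.40211 mg
Stage 3: 7.3 mL/hr × 1.1 hr = 8.03 mL → 8.03 mL × 0.8947368 mg/mL = 7.184737 mg
Total = 11.40789 + 55.40211 + 7.184737 = 73.99474 mg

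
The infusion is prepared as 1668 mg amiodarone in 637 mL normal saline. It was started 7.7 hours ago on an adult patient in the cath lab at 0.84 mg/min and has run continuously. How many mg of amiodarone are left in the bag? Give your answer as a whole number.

0.84 mg/min × 60 min/hr = 50.4 mg/hr
Concentration = 1668 mg ÷ 637 mL = 2.618524 mg/mL
Rate = 50.4 mg/hr ÷ 2.618524 mg/mL = 19.24748 mL/hr
Volume infused = 19.24748 mL/hr × 7.7 hr = 148.2056 mL
Volume remaining = 637 − 148.2056 = 488.7944 mL
Drug remaining = 488.7944 mL × 2.618524 mg/mL = 1279.92 mg

1280 mg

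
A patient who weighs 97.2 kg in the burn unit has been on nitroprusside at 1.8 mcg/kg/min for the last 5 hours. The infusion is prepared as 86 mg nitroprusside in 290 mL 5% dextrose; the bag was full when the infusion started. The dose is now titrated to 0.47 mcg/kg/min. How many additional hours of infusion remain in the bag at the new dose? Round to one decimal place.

Initial rate:
Dose = 1.8 mcg/kg/min × 97.2 kg = 174.96 mcg/min
174.96 mcg/min × 60 min/hr = 10497.6 mcg/hr
Concentration = 86 mg ÷ 290 mL = 0.2965517 mg/mL = 296.5517 mcg/mL
Rate = 10497.6 mcg/hr ÷ 296.5517 mcg/mL = 35.39888 mL/hr
Volume infused so far = 35.39888 mL/hr × 5 hr = 176.9944 mL
Volume remaining = 290 − 176.9944 = 113.0056 mL
New rate:
Dose = 0.47 mcg/kg/min × 97.2 kg = 45.684 mcg/min
45.684 mcg/min × 60 min/hr = 2741.04 mcg/hr
Rate = 2741.04 mcg/hr ÷ 296.5517 mcg/mL = 9.243042 mL/hr
Time remaining = 113.0056 mL ÷ 9.243042 mL/hr = 12.22602 hr

12.2 hours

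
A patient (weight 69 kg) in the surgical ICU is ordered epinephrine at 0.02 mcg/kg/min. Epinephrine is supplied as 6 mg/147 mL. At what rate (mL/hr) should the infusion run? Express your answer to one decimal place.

2.0 mL/hr

Dose = 0.02 mcg/kg/min × 69 kg = 1.38 mcg/min
1.38 mcg/min × 60 min/hr = 82.8 mcg/hr
Concentration = 6 mg ÷ 147 mL = 0.04081633 mg/mL = 40.81633 mcg/mL
Rate = 82.8 mcg/hr ÷ 40.81633 mcg/mL = 2.0286 mL/hr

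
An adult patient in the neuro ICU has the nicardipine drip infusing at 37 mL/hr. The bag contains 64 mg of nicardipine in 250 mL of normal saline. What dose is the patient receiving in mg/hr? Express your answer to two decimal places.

Concentration = 64 mg ÷ 250 mL = 0.256 mg/mL
Drug rate = 37 mL/hr × 0.256 mg/mL = 9.472 mg/hr

9.47 mg/hr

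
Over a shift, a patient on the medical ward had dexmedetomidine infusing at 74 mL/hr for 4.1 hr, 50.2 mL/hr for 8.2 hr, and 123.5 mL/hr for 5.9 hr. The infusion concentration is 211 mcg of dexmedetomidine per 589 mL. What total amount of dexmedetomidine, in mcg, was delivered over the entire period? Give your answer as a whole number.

517 mcg

Concentration = 211 mcg ÷ 589 mL = 0.3582343 mcg/mL
Stage 1: 74 mL/hr × 4.1 hr = 303.4 mL → 303.4 mL × 0.3582343 mcg/mL = 108.6883 mcg
Stage 2: 50.2 mL/hr × 8.2 hr = 411.64 mL → 411.64 mL × 0.3582343 mcg/mL = 147.4636 mcg
Stage 3: 123.5 mL/hr × 5.9 hr = 728.65 mL → 728.65 mL × 0.3582343 mcg/mL = 261.0274 mcg
Total = 108.6883 + 147.4636 + 261.0274 = 517.1793 mcg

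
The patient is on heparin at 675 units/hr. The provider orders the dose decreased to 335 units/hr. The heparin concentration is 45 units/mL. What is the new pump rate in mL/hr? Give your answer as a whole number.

7 mL/hr

Rate = 335 units/hr ÷ 45 units/mL = 7.444444 mL/hr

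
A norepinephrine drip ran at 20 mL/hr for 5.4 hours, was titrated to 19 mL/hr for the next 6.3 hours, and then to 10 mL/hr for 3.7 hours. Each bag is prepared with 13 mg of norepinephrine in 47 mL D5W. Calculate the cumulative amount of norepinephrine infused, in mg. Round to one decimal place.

73.2 mg

Concentration = 13 mg ÷ 47 mL = 0.2765957 mg/mL
Stage 1: 20 mL/hr × 5.4 hr = 108 mL → 108 mL × 0.2765957 mg/mL = 29.87234 mg
Stage 2: 19 mL/hr × 6.3 hr = 119.7 mL → 119.7 mL × 0.2765957 mg/mL = 33.10851 mg
Stage 3: 10 mL/hr × 3.7 hr = 37 mL → 37 mL × 0.2765957 mg/mL = 10.23404 mg
Total = 29.87234 + 33.10851 + 10.23404 = 73.21489 mg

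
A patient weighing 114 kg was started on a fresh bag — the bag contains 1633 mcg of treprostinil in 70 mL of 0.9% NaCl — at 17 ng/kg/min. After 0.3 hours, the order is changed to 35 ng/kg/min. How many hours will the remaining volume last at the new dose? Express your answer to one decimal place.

6.7 hours

Initial rate:
Dose = 17 ng/kg/min × 114 kg = 1938 ng/min
1938 ng/min × 60 min/hr = 116280 ng/hr
Concentration = 1633 mcg ÷ 70 mL = 23.32857 mcg/mL = 23328.57 ng/mL
Rate = 116280 ng/hr ÷ 23328.57 ng/mL = 4.984446 mL/hr
Volume infused so far = 4.984446 mL/hr × 0.3 hr = 1.495334 mL
Volume remaining = 70 − 1.495334 = 68.50467 mL
New rate:
Dose = 35 ng/kg/min × 114 kg = 3990 ng/min
3990 ng/min × 60 min/hr = 239400 ng/hr
Rate = 239400 ng/hr ÷ 23328.57 ng/mL = 10.26209 mL/hr
Time remaining = 68.50467 mL ÷ 10.26209 mL/hr = 6.675505 hr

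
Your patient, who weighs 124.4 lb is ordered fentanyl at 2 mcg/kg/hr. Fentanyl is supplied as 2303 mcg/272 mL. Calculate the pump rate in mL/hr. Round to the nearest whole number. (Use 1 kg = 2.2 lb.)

Weight = 124.4 lb ÷ 2.2 lb/kg = 56.54545 kg
Dose = 2 mcg/kg/hr × 56.54545 kg = 113.0909 mcg/hr
Concentration = 2303 mcg ÷ 272 mL = 8.466912 mcg/mL
Rate = 113.0909 mcg/hr ÷ 8.466912 mcg/mL = 13.35681 mL/hr

13 mL/hr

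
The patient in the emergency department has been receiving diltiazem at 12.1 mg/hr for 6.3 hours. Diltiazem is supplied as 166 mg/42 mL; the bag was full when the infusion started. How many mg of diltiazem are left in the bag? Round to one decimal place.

Concentration = 166 mg ÷ 42 mL = 3.952381 mg/mL
Rate = 12.1 mg/hr ÷ 3.952381 mg/mL = 3.061446 mL/hr
Volume infused = 3.061446 mL/hr × 6.3 hr = 19.28711 mL
Volume remaining = 42 − 19.28711 = 22.71289 mL
Drug remaining = 22.71289 mL × 3.952381 mg/mL = 89.77 mg

89.8 mg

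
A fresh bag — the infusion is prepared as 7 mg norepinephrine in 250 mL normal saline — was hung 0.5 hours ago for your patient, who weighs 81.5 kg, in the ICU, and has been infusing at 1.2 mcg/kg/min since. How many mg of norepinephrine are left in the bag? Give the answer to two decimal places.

Dose = 1.2 mcg/kg/min × 81.5 kg = 97.8 mcg/min
97.8 mcg/min × 60 min/hr = 5868 mcg/hr
Concentration = 7 mg ÷ 250 mL = 0.028 mg/mL = 28 mcg/mL
Rate = 5868 mcg/hr ÷ 28 mcg/mL = 209.5714 mL/hr
Volume infused = 209.5714 mL/hr × 0.5 hr = 104.7857 mL
Volume remaining = 250 − 104.7857 = 145.2143 mL
Drug remaining = 145.2143 mL × 28 mcg/mL = 4066 mcg = 4.066 mg

4.07 mg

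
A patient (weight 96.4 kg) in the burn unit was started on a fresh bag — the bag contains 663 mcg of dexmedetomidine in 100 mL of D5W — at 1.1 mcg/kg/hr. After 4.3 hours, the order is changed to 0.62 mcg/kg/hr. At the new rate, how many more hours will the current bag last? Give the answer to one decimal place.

Initial rate:
Dose = 1.1 mcg/kg/hr × 96.4 kg = 106.04 mcg/hr
Concentration = 663 mcg ÷ 100 mL = 6.63 mcg/mL
Rate = 106.04 mcg/hr ÷ 6.63 mcg/mL = 15.99397 mL/hr
Volume infused so far = 15.99397 mL/hr × 4.3 hr = 68.77406 mL
Volume remaining = 100 − 68.77406 = 31.22594 mL
New rate:
Dose = 0.62 mcg/kg/hr × 96.4 kg = 59.768 mcg/hr
Rate = 59.768 mcg/hr ÷ 6.63 mcg/mL = 9.014781 mL/hr
Time remaining = 31.22594 mL ÷ 9.014781 mL/hr = 3.46386 hr

3.5 hours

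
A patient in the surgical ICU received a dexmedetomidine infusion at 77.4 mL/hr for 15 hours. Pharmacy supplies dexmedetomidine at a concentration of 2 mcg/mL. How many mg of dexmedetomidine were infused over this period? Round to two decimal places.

2.32 mg

Drug rate = 77.4 mL/hr × 2 mcg/mL = 154.8 mcg/hr
Total = 154.8 mcg/hr × 15 hr = 2322 mcg = 2.322 mg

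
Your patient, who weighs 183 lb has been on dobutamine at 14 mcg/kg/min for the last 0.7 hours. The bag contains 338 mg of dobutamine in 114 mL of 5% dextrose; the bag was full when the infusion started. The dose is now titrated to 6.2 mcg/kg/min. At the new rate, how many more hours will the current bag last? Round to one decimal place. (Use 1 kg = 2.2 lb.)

9.3 hours

Initial rate:
Weight = 183 lb ÷ 2.2 lb/kg = 83.18182 kg
Dose = 14 mcg/kg/min × 83.18182 kg = 1164.545 mcg/min
1164.545 mcg/min × 60 min/hr = 69872.73 mcg/hr
Concentration = 338 mg ÷ 114 mL = 2.964912 mg/mL = 2964.912 mcg/mL
Rate = 69872.73 mcg/hr ÷ 2964.912 mcg/mL = 23.56654 mL/hr
Volume infused so far = 23.56654 mL/hr × 0.7 hr = 16.49658 mL
Volume remaining = 114 − 16.49658 = 97.50342 mL
New rate:
Dose = 6.2 mcg/kg/min × 83.18182 kg = 515.7273 mcg/min
515.7273 mcg/min × 60 min/hr = 30943.64 mcg/hr
Rate = 30943.64 mcg/hr ÷ 2964.912 mcg/mL = 10.43661 mL/hr
Time remaining = 97.50342 mL ÷ 10.43661 mL/hr = 9.342441 hr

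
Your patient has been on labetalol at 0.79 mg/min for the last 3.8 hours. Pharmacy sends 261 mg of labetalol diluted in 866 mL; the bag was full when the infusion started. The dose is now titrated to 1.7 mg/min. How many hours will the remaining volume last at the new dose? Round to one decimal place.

0.8 hours

Initial rate:
0.79 mg/min × 60 min/hr = 47.4 mg/hr
Concentration = 261 mg ÷ 866 mL = 0.3013857 mg/mL
Rate = 47.4 mg/hr ÷ 0.3013857 mg/mL = 157.2736 mL/hr
Volume infused so far = 157.2736 mL/hr × 3.8 hr = 597.6395 mL
Volume remaining = 866 − 597.6395 = 268.3605 mL
New rate:
1.7 mg/min × 60 min/hr = 102 mg/hr
Rate = 102 mg/hr ÷ 0.3013857 mg/mL = 338.4368 mL/hr
Time remaining = 268.3605 mL ÷ 338.4368 mL/hr = 0.7929412 hr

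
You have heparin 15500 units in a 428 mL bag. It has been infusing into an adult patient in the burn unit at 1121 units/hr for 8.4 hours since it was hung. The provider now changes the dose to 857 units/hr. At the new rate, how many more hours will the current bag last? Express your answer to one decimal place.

Initial rate:
Concentration = 15500 units ÷ 428 mL = 36.21495 units/mL
Rate = 1121 units/hr ÷ 36.21495 units/mL = 30.95406 mL/hr
Volume infused so far = 30.95406 mL/hr × 8.4 hr = 260.0141 mL
Volume remaining = 428 − 260.0141 = 167.9859 mL
New rate:
Rate = 857 units/hr ÷ 36.21495 units/mL = 23.66426 mL/hr
Time remaining = 167.9859 mL ÷ 23.66426 mL/hr = 7.098716 hr

7.1 hours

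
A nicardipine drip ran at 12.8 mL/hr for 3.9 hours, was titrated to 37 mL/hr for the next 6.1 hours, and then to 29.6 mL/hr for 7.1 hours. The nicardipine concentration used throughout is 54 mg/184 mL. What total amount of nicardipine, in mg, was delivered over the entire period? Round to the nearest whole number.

Concentration = 54 mg ÷ 184 mL = 0.2934783 mg/mL
Stage 1: 12.8 mL/hr × 3.9 hr = 49.92 mL → 49.92 mL × 0.2934783 mg/mL = 14.65043 mg
Stage 2: 37 mL/hr × 6.1 hr = 225.7 mL → 225.7 mL × 0.2934783 mg/mL = 66.23804 mg
Stage 3: 29.6 mL/hr × 7.1 hr = 210.16 mL → 210.16 mL × 0.2934783 mg/mL = 61.67739 mg
Total = 14.65043 + 66.23804 + 61.67739 = 142.5659 mg

143 mg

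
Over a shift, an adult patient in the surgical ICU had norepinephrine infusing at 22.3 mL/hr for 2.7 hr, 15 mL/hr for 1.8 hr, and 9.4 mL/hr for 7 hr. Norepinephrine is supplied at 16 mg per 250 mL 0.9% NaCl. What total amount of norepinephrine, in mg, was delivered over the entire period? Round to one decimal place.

Concentration = 16 mg ÷ 250 mL = 0.064 mg/mL
Stage 1: 22.3 mL/hr × 2.7 hr = 60.21 mL → 60.21 mL × 0.064 mg/mL = 3.85344 mg
Stage 2: 15 mL/hr × 1.8 hr = 27 mL → 27 mL × 0.064 mg/mL = 1.728 mg
Stage 3: 9.4 mL/hr × 7 hr = 65.8 mL → 65.8 mL × 0.064 mg/mL = 4.2112 mg
Total = 3.85344 + 1.728 + 4.2112 = 9.79264 mg

9.8 mg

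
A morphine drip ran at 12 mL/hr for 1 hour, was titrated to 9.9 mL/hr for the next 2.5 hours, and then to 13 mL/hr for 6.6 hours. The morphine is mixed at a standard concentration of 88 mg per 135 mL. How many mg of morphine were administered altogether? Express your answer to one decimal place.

79.9 mg

Concentration = 88 mg ÷ 135 mL = 0.6518519 mg/mL
Stage 1: 12 mL/hr × 1 hr = 12 mL → 12 mL × 0.6518519 mg/mL = 7.822222 mg
Stage 2: 9.9 mL/hr × 2.5 hr = 24.75 mL → 24.75 mL × 0.6518519 mg/mL = 16.13333 mg
Stage 3: 13 mL/hr × 6.6 hr = 85.8 mL → 85.8 mL × 0.6518519 mg/mL = 55.92889 mg
Total = 7.822222 + 16.13333 + 55.92889 = 79.88444 mg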